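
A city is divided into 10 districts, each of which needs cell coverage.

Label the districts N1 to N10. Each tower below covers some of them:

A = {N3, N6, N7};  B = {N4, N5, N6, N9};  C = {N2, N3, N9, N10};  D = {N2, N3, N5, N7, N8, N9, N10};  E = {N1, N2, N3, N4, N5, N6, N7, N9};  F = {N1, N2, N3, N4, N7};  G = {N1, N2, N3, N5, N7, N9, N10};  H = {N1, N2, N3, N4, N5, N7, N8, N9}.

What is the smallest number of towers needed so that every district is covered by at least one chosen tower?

2

Take {D, E}. Their union is {N1, N2, N3, N4, N5, N6, N7, N8, N9, N10}, which is all 10 districts.
No single tower has all 10 districts (the largest, E, has 8), so 2 is optimal.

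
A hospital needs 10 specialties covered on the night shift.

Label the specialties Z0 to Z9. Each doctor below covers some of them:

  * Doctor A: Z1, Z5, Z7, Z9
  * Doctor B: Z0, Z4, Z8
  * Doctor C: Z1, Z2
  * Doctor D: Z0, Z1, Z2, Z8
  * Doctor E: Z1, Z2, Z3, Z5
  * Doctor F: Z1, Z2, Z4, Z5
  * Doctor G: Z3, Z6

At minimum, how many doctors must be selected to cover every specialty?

Take {A, B, D, G}. Their union is {Z0, Z1, Z2, Z3, Z4, Z5, Z6, Z7, Z8, Z9}, which is all 10 specialties.
No 3 of the 7 doctors cover everything (all 35 combinations miss at least one specialty), so 4 is optimal.

4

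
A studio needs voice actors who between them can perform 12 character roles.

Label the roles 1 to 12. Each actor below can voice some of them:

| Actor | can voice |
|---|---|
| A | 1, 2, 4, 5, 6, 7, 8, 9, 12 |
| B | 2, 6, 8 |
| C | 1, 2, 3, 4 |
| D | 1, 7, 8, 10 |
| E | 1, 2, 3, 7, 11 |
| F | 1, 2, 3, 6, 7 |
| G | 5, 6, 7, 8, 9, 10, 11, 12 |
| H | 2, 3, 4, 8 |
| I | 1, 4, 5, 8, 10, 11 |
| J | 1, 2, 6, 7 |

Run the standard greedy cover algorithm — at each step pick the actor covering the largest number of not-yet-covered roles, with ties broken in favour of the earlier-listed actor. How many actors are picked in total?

3

Greedy: pick A (covers 9 new) → pick E (covers 2 new) → pick D (covers 1 new). Total picks: 3.
(The true minimum cover uses only 2 actors, so greedy is not optimal here.)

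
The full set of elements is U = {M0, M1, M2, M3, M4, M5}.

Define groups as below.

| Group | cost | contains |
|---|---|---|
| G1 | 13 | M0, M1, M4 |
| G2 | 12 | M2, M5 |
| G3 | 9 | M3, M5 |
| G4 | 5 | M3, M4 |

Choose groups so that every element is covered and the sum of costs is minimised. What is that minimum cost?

G1, G2, G4 together cover every element (G1 ∪ G2 ∪ G4 = {M0, M1, M2, M3, M4, M5}); total cost 13 + 12 + 5 = 30.
No covering selection has total cost below 30.

30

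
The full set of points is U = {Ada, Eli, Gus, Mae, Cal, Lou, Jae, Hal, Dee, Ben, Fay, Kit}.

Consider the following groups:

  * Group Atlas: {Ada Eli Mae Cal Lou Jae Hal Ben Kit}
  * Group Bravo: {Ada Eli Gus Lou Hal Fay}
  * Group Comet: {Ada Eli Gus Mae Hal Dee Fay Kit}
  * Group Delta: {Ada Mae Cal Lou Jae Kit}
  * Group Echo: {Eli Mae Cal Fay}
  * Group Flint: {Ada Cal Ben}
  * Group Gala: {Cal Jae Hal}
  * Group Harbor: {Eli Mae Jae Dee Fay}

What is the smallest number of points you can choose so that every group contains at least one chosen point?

Take H = {Cal, Fay}. Each listed group contains at least one of these, so H is a hitting set of size 2.
The groups Flint, Harbor are pairwise disjoint, so any hitting set needs a separate point for each — at least 2. Hence 2 is optimal.

2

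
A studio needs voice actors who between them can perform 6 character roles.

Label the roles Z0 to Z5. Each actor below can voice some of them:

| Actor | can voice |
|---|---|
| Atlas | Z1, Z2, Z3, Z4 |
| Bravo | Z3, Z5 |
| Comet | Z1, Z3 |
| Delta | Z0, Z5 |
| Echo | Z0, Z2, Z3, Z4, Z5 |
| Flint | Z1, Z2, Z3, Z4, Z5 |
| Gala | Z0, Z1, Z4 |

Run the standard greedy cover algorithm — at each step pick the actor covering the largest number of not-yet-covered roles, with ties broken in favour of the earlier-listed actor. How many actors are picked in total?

2

Greedy: pick Echo (covers 5 new) → pick Atlas (covers 1 new). Total picks: 2.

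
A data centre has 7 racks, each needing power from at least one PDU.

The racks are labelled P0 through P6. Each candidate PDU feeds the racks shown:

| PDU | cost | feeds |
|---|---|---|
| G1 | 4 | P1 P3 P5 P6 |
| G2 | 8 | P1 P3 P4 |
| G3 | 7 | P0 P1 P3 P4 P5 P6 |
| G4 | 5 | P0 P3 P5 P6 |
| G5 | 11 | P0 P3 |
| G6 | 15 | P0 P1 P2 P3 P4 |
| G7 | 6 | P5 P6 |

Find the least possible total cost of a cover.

19

G1, G6 together cover every rack (G1 ∪ G6 = {P0, P1, P2, P3, P4, P5, P6}); total cost 4 + 15 = 19.
The greedy pick G1, G3, G6 costs 26; no covering selection beats 19.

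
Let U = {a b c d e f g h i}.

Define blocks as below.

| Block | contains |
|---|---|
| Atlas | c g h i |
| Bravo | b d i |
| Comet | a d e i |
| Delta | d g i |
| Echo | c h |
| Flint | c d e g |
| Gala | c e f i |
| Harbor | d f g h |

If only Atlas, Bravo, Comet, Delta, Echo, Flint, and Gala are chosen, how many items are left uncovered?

Union of Atlas, Bravo, Comet, Delta, Echo, Flint, Gala = {a, b, c, d, e, f, g, h, i} — that's every item, so 0 are uncovered.

0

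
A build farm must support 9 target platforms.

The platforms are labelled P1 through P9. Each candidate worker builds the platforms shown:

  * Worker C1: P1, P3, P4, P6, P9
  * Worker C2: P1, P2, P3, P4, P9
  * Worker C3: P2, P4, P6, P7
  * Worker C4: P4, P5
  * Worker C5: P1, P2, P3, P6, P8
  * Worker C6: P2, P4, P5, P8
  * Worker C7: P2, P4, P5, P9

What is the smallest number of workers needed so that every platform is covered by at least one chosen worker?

Take {C1, C3, C6}. Their union is {P1, P2, P3, P4, P5, P6, P7, P8, P9}, which is all 9 platforms.
Only C3 contains P7, so C3 is forced; the remaining 5 platforms need at least 2 more workers (each remaining worker adds at most 3) — so at least 3 workers are needed, and 3 is optimal.

3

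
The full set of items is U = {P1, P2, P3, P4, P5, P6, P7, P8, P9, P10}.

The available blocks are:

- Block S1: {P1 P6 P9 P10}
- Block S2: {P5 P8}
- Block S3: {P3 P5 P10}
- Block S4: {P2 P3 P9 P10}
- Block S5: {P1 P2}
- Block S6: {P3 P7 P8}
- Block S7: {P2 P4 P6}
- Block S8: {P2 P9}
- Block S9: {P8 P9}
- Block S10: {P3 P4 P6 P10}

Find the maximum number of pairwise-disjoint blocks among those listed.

S3, S5, S9 are pairwise disjoint (S3={P3,P5,P10}; S5={P1,P2}; S9={P8,P9}).
Every remaining block overlaps one of these, and no 4 of the listed blocks are pairwise disjoint, so 3 is the maximum.

3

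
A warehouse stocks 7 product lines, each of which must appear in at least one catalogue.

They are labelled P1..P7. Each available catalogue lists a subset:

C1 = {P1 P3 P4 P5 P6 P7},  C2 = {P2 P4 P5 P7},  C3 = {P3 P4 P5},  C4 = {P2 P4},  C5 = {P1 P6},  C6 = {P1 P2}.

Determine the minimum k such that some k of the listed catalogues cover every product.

2

Take {C1, C6}. Their union is {P1, P2, P3, P4, P5, P6, P7}, which is all 7 products.
No single catalogue has all 7 products (the largest, C1, has 6), so 2 is optimal.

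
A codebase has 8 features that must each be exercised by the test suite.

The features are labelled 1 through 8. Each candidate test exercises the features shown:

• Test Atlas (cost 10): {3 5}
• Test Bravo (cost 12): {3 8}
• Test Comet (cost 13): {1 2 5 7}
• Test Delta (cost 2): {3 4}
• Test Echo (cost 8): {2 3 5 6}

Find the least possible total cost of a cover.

35

Bravo, Comet, Delta, Echo together cover every feature (Bravo ∪ Comet ∪ Delta ∪ Echo = {1, 2, 3, 4, 5, 6, 7, 8}); total cost 12 + 13 + 2 + 8 = 35.
No covering selection has total cost below 35.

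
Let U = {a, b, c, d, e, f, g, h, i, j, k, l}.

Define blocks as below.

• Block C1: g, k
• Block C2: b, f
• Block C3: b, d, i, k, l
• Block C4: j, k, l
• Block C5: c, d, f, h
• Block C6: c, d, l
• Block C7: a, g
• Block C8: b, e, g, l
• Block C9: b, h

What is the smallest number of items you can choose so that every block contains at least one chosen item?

Take T = {b, c, g, k}. Each listed block contains at least one of these, so T is a hitting set of size 4.
No choice of 3 items meets every block, so 4 is the minimum.

4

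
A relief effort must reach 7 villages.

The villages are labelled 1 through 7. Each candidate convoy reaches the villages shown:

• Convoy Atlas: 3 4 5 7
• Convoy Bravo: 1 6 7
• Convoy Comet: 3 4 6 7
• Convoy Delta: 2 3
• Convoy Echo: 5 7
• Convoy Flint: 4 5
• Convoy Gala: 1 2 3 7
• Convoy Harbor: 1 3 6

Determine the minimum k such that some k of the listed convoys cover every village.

3

Atlas and Delta and Harbor together: Atlas ∪ Delta ∪ Harbor = {1, 2, 3, 4, 5, 6, 7} — every village is covered.
No 2 of the 8 convoys cover everything (all 28 combinations miss at least one village), so 3 is optimal.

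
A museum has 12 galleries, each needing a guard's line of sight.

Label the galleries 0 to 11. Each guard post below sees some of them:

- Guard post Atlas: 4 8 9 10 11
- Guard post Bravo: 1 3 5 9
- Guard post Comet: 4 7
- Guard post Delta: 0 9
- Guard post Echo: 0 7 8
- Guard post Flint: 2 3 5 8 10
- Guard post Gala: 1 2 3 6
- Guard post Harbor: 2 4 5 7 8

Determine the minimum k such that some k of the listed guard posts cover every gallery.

Atlas and Echo and Gala and Harbor together: Atlas ∪ Echo ∪ Gala ∪ Harbor = {0, 1, 2, 3, 4, 5, 6, 7, 8, 9, 10, 11} — every gallery is covered.
No 3 of the 8 guard posts cover everything (all 56 combinations miss at least one gallery), so 4 is optimal.

4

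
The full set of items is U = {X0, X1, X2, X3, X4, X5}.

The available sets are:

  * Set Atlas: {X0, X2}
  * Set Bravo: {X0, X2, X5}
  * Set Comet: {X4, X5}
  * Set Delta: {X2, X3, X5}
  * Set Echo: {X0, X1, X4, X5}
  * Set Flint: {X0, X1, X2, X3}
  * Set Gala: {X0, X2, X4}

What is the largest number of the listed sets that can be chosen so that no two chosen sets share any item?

2

Atlas, Comet are pairwise disjoint (Atlas={X0,X2}; Comet={X4,X5}).
Every remaining set overlaps one of these, and no 3 of the listed sets are pairwise disjoint, so 2 is the maximum.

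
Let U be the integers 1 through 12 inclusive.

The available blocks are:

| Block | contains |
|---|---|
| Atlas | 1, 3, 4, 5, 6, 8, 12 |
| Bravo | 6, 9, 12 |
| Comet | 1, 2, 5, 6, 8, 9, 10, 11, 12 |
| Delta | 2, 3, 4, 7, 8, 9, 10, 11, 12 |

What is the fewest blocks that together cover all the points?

2

Comet and Delta cover everything between them: the union {1, 2, 3, 4, 5, 6, 7, 8, 9, 10, 11, 12} is all of U.
No single block has all 12 points (the largest, Comet, has 9), so 2 is optimal.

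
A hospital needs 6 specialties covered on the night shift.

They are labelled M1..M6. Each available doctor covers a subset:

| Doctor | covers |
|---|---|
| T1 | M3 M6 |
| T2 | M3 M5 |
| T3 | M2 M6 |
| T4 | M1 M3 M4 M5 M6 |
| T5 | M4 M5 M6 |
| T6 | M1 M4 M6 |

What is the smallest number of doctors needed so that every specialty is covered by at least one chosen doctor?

2

T3 and T4 together: T3 ∪ T4 = {M1, M2, M3, M4, M5, M6} — every specialty is covered.
No single doctor has all 6 specialties (the largest, T4, has 5), so 2 is optimal.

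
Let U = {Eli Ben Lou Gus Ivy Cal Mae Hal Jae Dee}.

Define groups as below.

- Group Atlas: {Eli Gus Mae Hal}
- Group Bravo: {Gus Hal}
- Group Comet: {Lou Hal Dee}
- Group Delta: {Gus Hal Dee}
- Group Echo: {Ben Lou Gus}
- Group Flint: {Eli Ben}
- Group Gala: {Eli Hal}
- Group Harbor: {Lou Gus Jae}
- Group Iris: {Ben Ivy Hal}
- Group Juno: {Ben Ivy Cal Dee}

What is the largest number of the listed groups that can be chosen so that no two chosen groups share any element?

3

Gala, Harbor, Juno are pairwise disjoint (Gala={Eli,Hal}; Harbor={Lou,Gus,Jae}; Juno={Ben,Ivy,Cal,Dee}).
Every remaining group overlaps one of these, and no 4 of the listed groups are pairwise disjoint, so 3 is the maximum.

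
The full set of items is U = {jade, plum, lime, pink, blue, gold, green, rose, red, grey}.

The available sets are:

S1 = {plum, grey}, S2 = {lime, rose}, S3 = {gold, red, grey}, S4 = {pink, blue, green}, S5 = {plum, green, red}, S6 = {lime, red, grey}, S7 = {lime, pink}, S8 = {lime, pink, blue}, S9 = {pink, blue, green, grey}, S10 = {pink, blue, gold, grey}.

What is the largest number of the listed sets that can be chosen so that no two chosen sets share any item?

3

S2, S5, S10 are pairwise disjoint (S2={lime,rose}; S5={plum,green,red}; S10={pink,blue,gold,grey}).
Every remaining set overlaps one of these, and no 4 of the listed sets are pairwise disjoint, so 3 is the maximum.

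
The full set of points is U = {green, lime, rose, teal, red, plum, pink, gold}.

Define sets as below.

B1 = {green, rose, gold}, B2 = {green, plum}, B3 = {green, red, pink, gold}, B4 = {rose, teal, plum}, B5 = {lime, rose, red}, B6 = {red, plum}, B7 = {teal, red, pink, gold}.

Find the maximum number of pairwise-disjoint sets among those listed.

2

B3, B4 are pairwise disjoint (B3={green,red,pink,gold}; B4={rose,teal,plum}).
Every remaining set overlaps one of these, and no 3 of the listed sets are pairwise disjoint, so 2 is the maximum.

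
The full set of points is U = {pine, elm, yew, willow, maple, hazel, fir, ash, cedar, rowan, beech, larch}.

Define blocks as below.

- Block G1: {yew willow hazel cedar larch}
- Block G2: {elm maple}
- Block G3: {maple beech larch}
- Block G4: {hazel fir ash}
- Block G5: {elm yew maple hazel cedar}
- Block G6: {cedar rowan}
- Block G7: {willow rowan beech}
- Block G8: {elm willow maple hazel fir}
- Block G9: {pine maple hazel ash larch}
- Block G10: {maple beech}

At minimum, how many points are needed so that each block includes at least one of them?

3

The 3 points {maple, hazel, rowan} hit every block.
The blocks G4, G6, G10 are pairwise disjoint, so any hitting set needs a separate point for each — at least 3. Hence 3 is optimal.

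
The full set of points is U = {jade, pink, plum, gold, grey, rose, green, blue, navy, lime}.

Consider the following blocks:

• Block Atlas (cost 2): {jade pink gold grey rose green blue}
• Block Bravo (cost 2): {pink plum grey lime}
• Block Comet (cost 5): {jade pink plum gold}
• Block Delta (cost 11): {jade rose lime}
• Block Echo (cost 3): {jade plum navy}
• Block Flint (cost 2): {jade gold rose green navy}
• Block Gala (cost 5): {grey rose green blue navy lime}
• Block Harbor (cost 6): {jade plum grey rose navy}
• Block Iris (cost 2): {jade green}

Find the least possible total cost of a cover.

Atlas, Bravo, Flint together cover every point (Atlas ∪ Bravo ∪ Flint = {jade, pink, plum, gold, grey, rose, green, blue, navy, lime}); total cost 2 + 2 + 2 = 6.
No covering selection has total cost below 6.

6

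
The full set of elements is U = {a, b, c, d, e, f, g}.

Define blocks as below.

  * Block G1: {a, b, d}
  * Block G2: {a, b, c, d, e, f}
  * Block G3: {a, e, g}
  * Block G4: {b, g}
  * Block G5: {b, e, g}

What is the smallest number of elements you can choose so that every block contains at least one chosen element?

Take H = {a, b}. Each listed block contains at least one of these, so H is a hitting set of size 2.
No single element lies in every block, so at least 2 are needed and 2 is optimal.

2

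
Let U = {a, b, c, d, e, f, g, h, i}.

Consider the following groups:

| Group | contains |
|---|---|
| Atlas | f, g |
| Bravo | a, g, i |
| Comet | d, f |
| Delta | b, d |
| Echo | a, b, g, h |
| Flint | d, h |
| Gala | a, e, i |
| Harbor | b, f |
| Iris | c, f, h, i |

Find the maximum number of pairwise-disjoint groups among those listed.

Flint, Gala, Harbor are pairwise disjoint (Flint={d,h}; Gala={a,e,i}; Harbor={b,f}).
Every remaining group overlaps one of these, and no 4 of the listed groups are pairwise disjoint, so 3 is the maximum.

3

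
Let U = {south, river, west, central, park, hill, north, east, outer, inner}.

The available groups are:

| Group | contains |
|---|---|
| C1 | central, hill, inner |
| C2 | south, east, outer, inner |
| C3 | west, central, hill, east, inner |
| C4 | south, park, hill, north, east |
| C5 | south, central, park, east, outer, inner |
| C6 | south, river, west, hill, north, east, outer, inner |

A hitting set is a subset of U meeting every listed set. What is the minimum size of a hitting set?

2

Take H = {east, inner}. Each listed group contains at least one of these, so H is a hitting set of size 2.
No single item lies in every group, so at least 2 are needed and 2 is optimal.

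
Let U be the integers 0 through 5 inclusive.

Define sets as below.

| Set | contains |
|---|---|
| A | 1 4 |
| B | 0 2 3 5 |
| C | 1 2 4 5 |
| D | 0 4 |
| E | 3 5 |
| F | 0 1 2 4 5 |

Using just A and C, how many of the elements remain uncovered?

Union of A, C = {1, 2, 4, 5}.
Not covered: 0, 3 — 2 elements.

2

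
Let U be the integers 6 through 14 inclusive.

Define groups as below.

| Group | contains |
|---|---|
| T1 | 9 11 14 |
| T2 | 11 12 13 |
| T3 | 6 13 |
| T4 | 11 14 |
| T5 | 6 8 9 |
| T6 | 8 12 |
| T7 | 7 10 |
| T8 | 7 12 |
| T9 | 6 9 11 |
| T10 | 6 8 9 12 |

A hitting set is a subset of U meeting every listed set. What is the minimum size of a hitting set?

4

The 4 elements {6, 7, 8, 11} hit every group.
The groups T3, T4, T6, T7 are pairwise disjoint, so any hitting set needs a separate element for each — at least 4. Hence 4 is optimal.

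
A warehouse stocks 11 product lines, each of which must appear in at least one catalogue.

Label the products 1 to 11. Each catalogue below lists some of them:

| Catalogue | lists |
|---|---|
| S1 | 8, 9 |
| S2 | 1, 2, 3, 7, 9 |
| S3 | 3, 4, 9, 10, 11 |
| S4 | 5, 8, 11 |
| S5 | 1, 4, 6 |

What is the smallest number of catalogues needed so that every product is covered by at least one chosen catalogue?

Take {S2, S3, S4, S5}. Their union is {1, 2, 3, 4, 5, 6, 7, 8, 9, 10, 11}, which is all 11 products.
No 3 of the 5 catalogues cover everything (all 10 combinations miss at least one product), so 4 is optimal.

4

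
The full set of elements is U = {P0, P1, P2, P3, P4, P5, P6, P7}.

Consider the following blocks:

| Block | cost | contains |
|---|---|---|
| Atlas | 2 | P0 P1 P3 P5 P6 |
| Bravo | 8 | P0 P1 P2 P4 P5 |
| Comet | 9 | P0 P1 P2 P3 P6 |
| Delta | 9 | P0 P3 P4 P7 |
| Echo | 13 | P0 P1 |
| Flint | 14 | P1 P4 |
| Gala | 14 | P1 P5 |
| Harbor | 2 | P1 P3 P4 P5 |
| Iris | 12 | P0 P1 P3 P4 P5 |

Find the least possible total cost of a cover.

19

Atlas, Bravo, Delta together cover every element (Atlas ∪ Bravo ∪ Delta = {P0, P1, P2, P3, P4, P5, P6, P7}); total cost 2 + 8 + 9 = 19.
The greedy pick Atlas, Harbor, Bravo, Delta costs 21; no covering selection beats 19.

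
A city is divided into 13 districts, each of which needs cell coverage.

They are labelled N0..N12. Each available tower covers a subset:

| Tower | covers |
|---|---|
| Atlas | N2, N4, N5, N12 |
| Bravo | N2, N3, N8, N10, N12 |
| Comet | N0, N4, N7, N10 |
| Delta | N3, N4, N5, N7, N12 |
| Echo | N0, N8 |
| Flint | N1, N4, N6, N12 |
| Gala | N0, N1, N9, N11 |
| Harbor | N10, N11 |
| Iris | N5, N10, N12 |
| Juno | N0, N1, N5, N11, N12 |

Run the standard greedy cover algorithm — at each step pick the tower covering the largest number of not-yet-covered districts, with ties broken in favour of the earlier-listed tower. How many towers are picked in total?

Greedy: pick Bravo (covers 5 new) → pick Gala (covers 4 new) → pick Delta (covers 3 new) → pick Flint (covers 1 new). Total picks: 4.

4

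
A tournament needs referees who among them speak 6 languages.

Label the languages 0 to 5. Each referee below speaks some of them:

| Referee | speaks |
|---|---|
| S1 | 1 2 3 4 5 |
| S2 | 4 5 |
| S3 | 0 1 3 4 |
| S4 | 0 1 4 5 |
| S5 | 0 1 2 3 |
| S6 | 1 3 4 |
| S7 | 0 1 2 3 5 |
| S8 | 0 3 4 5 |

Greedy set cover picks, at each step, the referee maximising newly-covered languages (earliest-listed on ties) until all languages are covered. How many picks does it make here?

2

Greedy: pick S1 (covers 5 new) → pick S3 (covers 1 new). Total picks: 2.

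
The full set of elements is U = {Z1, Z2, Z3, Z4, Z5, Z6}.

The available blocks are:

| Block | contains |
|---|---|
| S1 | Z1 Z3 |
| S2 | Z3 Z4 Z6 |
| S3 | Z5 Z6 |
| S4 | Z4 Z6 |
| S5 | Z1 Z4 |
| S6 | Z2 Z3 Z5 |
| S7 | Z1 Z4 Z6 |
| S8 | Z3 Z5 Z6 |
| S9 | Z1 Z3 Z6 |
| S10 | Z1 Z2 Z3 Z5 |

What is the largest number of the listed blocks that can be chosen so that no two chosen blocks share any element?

2

S5, S8 are pairwise disjoint (S5={Z1,Z4}; S8={Z3,Z5,Z6}).
Every remaining block overlaps one of these, and no 3 of the listed blocks are pairwise disjoint, so 2 is the maximum.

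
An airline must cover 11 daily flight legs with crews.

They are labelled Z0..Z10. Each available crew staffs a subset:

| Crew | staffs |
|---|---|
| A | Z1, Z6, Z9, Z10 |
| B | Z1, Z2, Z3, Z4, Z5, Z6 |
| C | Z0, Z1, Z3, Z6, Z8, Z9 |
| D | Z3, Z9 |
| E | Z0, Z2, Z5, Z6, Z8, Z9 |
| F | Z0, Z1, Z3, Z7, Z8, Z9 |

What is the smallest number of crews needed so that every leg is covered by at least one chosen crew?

Take {A, B, F}. Their union is {Z0, Z1, Z2, Z3, Z4, Z5, Z6, Z7, Z8, Z9, Z10}, which is all 11 legs.
Only B contains Z4, so B is forced; the remaining 5 legs need at least 2 more crews (each remaining crew adds at most 4) — so at least 3 crews are needed, and 3 is optimal.

3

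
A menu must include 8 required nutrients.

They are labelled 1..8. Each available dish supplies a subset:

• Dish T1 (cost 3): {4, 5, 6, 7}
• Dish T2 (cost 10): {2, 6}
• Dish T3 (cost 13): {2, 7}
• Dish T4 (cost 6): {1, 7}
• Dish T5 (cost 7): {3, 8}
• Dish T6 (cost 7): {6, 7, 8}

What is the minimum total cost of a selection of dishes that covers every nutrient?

26

T1, T2, T4, T5 together cover every nutrient (T1 ∪ T2 ∪ T4 ∪ T5 = {1, 2, 3, 4, 5, 6, 7, 8}); total cost 3 + 10 + 6 + 7 = 26.
No covering selection has total cost below 26.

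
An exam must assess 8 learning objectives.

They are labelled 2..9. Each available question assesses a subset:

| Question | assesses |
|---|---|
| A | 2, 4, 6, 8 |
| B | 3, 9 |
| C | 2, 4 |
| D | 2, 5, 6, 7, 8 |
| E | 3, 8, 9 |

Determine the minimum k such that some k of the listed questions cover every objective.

A and B and D together: A ∪ B ∪ D = {2, 3, 4, 5, 6, 7, 8, 9} — every objective is covered.
Only D contains 5, so D is forced; the remaining 3 objectives need at least 2 more questions (each remaining question adds at most 2) — so at least 3 questions are needed, and 3 is optimal.

3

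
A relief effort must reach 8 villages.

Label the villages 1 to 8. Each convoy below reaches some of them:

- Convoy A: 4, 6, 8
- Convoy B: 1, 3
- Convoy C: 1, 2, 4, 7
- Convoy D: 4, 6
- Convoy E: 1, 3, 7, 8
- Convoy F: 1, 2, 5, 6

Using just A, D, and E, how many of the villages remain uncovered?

2

Union of A, D, E = {1, 3, 4, 6, 7, 8}.
Not covered: 2, 5 — 2 villages.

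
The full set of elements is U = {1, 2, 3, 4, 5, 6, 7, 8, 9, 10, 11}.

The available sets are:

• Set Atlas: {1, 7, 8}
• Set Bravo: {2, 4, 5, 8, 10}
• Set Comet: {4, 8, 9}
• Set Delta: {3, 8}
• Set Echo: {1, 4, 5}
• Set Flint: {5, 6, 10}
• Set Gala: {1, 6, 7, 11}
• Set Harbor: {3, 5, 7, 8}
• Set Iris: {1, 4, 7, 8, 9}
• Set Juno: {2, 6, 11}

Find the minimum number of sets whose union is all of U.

4

Take {Bravo, Delta, Gala, Iris}. Their union is {1, 2, 3, 4, 5, 6, 7, 8, 9, 10, 11}, which is all 11 elements.
No 3 of the 10 sets cover everything (all 120 combinations miss at least one element), so 4 is optimal.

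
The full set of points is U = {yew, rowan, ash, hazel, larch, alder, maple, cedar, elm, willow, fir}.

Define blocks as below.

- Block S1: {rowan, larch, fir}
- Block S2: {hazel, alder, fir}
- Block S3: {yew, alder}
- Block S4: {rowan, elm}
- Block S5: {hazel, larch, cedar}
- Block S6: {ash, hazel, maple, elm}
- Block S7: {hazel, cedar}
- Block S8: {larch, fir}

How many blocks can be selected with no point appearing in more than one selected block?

4

S3, S4, S7, S8 are pairwise disjoint (S3={yew,alder}; S4={rowan,elm}; S7={hazel,cedar}; S8={larch,fir}).
Every remaining block overlaps one of these, and no 5 of the listed blocks are pairwise disjoint, so 4 is the maximum.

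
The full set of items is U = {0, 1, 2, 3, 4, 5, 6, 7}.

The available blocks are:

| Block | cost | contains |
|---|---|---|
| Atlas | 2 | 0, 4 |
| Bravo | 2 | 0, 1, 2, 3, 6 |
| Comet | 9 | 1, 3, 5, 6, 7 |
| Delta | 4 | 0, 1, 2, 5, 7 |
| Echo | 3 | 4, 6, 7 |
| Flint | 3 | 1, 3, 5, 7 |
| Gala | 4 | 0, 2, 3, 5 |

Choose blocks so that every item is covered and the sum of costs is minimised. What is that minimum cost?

7

Atlas, Bravo, Flint together cover every item (Atlas ∪ Bravo ∪ Flint = {0, 1, 2, 3, 4, 5, 6, 7}); total cost 2 + 2 + 3 = 7.
The greedy pick Bravo, Echo, Flint costs 8; no covering selection beats 7.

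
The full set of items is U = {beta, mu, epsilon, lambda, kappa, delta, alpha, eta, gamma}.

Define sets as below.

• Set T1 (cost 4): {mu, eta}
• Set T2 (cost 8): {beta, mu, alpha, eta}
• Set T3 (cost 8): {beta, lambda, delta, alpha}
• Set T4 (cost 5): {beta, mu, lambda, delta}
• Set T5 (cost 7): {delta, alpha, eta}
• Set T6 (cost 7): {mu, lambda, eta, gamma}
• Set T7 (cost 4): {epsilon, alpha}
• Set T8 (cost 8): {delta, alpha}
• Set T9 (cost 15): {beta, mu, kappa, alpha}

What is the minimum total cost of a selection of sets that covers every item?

T4, T6, T7, T9 together cover every item (T4 ∪ T6 ∪ T7 ∪ T9 = {beta, mu, epsilon, lambda, kappa, delta, alpha, eta, gamma}); total cost 5 + 7 + 4 + 15 = 31.
No covering selection has total cost below 31.

31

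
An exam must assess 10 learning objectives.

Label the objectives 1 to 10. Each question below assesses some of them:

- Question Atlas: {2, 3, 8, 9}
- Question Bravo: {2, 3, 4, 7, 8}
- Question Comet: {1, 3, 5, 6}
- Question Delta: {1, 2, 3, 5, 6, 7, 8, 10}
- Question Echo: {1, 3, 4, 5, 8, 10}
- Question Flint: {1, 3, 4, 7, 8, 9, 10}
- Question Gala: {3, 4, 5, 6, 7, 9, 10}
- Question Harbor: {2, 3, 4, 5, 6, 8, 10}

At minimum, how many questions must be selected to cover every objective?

Delta and Gala together: Delta ∪ Gala = {1, 2, 3, 4, 5, 6, 7, 8, 9, 10} — every objective is covered.
No single question has all 10 objectives (the largest, Delta, has 8), so 2 is optimal.

2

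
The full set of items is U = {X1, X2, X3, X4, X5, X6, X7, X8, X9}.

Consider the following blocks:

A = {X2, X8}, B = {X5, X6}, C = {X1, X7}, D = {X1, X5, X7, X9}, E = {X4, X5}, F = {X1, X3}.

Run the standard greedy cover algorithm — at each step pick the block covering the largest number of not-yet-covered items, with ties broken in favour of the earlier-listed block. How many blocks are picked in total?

5

Greedy: pick D (covers 4 new) → pick A (covers 2 new) → pick B (covers 1 new) → pick E (covers 1 new) → pick F (covers 1 new). Total picks: 5.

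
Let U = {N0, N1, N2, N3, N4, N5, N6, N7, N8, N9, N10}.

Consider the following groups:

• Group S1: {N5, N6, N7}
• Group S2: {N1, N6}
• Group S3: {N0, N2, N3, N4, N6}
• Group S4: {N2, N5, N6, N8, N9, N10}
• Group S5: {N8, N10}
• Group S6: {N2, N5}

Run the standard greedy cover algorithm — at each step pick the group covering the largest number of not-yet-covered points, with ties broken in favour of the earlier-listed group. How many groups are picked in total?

4

Greedy: pick S4 (covers 6 new) → pick S3 (covers 3 new) → pick S1 (covers 1 new) → pick S2 (covers 1 new). Total picks: 4.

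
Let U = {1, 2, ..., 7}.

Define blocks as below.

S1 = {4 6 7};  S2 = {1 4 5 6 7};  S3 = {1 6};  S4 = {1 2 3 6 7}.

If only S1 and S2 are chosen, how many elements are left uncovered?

Union of S1, S2 = {1, 4, 5, 6, 7}.
Not covered: 2, 3 — 2 elements.

2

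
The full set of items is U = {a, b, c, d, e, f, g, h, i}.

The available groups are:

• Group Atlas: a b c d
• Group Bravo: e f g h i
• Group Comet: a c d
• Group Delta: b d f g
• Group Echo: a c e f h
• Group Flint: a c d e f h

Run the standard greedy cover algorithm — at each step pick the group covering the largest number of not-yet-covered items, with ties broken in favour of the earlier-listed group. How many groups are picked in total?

Greedy: pick Flint (covers 6 new) → pick Bravo (covers 2 new) → pick Atlas (covers 1 new). Total picks: 3.
(The true minimum cover uses only 2 groups, so greedy is not optimal here.)

3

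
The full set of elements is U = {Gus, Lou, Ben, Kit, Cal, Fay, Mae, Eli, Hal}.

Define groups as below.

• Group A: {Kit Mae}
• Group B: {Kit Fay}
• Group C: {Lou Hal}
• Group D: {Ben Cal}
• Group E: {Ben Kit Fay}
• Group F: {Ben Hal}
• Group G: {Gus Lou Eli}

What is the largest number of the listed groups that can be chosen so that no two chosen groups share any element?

B, C, D are pairwise disjoint (B={Kit,Fay}; C={Lou,Hal}; D={Ben,Cal}).
Every remaining group overlaps one of these, and no 4 of the listed groups are pairwise disjoint, so 3 is the maximum.

3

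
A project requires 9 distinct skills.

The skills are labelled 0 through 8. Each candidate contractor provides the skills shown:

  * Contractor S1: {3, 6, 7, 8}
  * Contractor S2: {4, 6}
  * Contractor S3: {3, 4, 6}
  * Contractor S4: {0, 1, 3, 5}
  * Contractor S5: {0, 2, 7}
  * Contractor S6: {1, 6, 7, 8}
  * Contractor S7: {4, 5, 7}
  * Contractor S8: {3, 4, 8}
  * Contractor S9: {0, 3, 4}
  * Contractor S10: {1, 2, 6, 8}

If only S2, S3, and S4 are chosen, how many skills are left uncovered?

Union of S2, S3, S4 = {0, 1, 3, 4, 5, 6}.
Not covered: 2, 7, 8 — 3 skills.

3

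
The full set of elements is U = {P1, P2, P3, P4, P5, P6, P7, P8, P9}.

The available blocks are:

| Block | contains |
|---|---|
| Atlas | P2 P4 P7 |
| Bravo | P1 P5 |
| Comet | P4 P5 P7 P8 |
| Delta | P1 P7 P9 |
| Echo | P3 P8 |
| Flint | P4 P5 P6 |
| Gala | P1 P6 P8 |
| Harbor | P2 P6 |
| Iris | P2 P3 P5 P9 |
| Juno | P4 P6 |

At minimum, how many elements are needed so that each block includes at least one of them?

4

Take H = {P1, P2, P4, P8}. Each listed block contains at least one of these, so H is a hitting set of size 4.
No choice of 3 elements meets every block, so 4 is the minimum.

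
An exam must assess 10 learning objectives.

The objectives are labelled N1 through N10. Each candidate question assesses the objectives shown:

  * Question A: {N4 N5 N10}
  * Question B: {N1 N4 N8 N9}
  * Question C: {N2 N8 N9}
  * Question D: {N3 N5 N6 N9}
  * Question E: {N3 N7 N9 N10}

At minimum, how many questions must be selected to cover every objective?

4

Take {B, C, D, E}. Their union is {N1, N2, N3, N4, N5, N6, N7, N8, N9, N10}, which is all 10 objectives.
Only C contains N2, so C is forced; the remaining 7 objectives need at least 3 more questions (each remaining question adds at most 3) — so at least 4 questions are needed, and 4 is optimal.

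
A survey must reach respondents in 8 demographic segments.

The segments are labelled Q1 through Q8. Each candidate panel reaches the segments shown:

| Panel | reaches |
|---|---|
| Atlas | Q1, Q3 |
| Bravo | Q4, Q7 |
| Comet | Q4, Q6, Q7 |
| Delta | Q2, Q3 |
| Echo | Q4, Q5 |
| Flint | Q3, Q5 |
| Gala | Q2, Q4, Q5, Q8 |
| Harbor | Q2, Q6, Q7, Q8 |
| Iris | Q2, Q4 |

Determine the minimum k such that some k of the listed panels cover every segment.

3

Atlas and Comet and Gala together: Atlas ∪ Comet ∪ Gala = {Q1, Q2, Q3, Q4, Q5, Q6, Q7, Q8} — every segment is covered.
Only Atlas contains Q1, so Atlas is forced; the remaining 6 segments need at least 2 more panels (each remaining panel adds at most 4) — so at least 3 panels are needed, and 3 is optimal.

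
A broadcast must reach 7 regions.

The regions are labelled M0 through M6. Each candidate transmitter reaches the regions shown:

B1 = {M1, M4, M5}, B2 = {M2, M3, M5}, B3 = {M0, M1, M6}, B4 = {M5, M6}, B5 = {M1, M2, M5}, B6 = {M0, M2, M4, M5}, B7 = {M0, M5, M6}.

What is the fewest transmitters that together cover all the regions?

3

Take {B1, B2, B7}. Their union is {M0, M1, M2, M3, M4, M5, M6}, which is all 7 regions.
Only B2 contains M3, so B2 is forced; the remaining 4 regions need at least 2 more transmitters (each remaining transmitter adds at most 3) — so at least 3 transmitters are needed, and 3 is optimal.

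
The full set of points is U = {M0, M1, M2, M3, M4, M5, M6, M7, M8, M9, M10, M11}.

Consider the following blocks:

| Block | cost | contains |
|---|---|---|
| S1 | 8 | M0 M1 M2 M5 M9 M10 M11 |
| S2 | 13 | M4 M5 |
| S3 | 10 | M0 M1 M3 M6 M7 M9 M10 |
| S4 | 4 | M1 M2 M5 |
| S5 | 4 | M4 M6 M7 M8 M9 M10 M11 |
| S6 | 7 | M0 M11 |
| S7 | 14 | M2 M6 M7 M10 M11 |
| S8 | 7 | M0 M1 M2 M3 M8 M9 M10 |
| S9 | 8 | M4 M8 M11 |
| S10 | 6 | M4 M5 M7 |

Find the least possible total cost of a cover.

15

S4, S5, S8 together cover every point (S4 ∪ S5 ∪ S8 = {M0, M1, M2, M3, M4, M5, M6, M7, M8, M9, M10, M11}); total cost 4 + 4 + 7 = 15.
No covering selection has total cost below 15.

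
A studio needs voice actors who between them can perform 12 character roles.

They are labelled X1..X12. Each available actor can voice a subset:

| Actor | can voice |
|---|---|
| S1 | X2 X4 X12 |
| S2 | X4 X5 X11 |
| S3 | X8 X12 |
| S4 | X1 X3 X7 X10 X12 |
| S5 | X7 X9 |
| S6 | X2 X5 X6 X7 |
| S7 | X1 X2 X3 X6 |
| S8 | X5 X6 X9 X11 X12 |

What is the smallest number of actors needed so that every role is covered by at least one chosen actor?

4

S1 and S3 and S4 and S8 together: S1 ∪ S3 ∪ S4 ∪ S8 = {X1, X2, X3, X4, X5, X6, X7, X8, X9, X10, X11, X12} — every role is covered.
Only S3 contains X8, so S3 is forced; the remaining 10 roles need at least 3 more actors (each remaining actor adds at most 4) — so at least 4 actors are needed, and 4 is optimal.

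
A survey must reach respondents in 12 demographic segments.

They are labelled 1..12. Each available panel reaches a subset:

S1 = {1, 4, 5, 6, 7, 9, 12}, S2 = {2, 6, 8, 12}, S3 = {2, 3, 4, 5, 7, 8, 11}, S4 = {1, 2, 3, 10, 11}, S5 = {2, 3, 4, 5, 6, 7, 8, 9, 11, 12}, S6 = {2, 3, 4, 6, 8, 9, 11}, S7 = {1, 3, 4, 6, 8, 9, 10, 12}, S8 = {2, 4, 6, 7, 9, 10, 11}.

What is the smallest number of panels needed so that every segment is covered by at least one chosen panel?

S5 and S7 together: S5 ∪ S7 = {1, 2, 3, 4, 5, 6, 7, 8, 9, 10, 11, 12} — every segment is covered.
No single panel has all 12 segments (the largest, S5, has 10), so 2 is optimal.

2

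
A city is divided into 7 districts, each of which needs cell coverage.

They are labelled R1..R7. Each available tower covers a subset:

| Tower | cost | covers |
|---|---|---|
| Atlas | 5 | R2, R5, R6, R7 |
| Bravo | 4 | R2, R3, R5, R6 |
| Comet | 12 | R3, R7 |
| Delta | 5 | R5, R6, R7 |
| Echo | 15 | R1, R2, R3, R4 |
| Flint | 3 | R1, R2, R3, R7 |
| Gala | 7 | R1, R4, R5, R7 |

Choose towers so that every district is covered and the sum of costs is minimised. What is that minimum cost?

Bravo, Gala together cover every district (Bravo ∪ Gala = {R1, R2, R3, R4, R5, R6, R7}); total cost 4 + 7 = 11.
The greedy pick Flint, Bravo, Gala costs 14; no covering selection beats 11.

11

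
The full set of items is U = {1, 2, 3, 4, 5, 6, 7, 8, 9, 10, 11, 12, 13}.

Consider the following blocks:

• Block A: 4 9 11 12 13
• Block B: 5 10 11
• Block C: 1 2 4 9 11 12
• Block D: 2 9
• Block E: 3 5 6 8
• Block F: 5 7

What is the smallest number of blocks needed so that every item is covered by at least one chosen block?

5

A, B, C, E, and F cover everything between them: the union {1, 2, 3, 4, 5, 6, 7, 8, 9, 10, 11, 12, 13} is all of U.
No 4 of the 6 blocks cover everything (all 15 combinations miss at least one item), so 5 is optimal.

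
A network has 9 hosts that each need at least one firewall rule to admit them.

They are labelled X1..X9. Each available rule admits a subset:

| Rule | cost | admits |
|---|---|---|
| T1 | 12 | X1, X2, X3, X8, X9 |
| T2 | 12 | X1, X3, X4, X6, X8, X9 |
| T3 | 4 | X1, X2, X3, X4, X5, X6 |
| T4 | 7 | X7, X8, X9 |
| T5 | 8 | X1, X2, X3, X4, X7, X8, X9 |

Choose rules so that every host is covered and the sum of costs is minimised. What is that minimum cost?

T3, T4 together cover every host (T3 ∪ T4 = {X1, X2, X3, X4, X5, X6, X7, X8, X9}); total cost 4 + 7 = 11.
No covering selection has total cost below 11.

11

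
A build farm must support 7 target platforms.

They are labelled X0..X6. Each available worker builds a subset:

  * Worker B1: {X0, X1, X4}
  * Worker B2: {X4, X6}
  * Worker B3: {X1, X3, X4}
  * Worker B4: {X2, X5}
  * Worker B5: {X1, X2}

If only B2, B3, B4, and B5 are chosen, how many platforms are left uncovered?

1

Union of B2, B3, B4, B5 = {X1, X2, X3, X4, X5, X6}.
Not covered: X0 — 1 platform.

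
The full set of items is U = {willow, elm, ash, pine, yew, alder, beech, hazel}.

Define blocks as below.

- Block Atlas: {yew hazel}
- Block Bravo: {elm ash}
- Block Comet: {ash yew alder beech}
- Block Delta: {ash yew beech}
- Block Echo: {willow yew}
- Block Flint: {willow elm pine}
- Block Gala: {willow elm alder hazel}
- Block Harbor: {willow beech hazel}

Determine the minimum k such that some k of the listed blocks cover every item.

Atlas, Comet, and Flint cover everything between them: the union {willow, elm, ash, pine, yew, alder, beech, hazel} is all of U.
Only Flint contains pine, so Flint is forced; the remaining 5 items need at least 2 more blocks (each remaining block adds at most 4) — so at least 3 blocks are needed, and 3 is optimal.

3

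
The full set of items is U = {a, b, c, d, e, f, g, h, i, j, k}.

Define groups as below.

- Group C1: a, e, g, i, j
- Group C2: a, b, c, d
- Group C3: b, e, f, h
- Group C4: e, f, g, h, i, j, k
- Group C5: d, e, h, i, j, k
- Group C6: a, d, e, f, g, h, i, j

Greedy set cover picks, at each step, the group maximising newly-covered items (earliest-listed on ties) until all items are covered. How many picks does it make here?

Greedy: pick C6 (covers 8 new) → pick C2 (covers 2 new) → pick C4 (covers 1 new). Total picks: 3.
(The true minimum cover uses only 2 groups, so greedy is not optimal here.)

3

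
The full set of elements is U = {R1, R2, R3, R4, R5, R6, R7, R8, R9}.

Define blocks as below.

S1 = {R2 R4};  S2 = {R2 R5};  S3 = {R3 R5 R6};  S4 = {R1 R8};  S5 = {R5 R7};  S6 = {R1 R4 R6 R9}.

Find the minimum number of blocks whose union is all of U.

Take {S1, S3, S4, S5, S6}. Their union is {R1, R2, R3, R4, R5, R6, R7, R8, R9}, which is all 9 elements.
No 4 of the 6 blocks cover everything (all 15 combinations miss at least one element), so 5 is optimal.

5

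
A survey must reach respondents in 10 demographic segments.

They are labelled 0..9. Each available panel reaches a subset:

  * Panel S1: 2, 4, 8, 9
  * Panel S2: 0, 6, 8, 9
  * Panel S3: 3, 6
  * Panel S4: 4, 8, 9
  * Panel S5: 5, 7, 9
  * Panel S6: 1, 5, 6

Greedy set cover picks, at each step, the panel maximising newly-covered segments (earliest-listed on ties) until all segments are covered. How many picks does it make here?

Greedy: pick S1 (covers 4 new) → pick S6 (covers 3 new) → pick S2 (covers 1 new) → pick S3 (covers 1 new) → pick S5 (covers 1 new). Total picks: 5.

5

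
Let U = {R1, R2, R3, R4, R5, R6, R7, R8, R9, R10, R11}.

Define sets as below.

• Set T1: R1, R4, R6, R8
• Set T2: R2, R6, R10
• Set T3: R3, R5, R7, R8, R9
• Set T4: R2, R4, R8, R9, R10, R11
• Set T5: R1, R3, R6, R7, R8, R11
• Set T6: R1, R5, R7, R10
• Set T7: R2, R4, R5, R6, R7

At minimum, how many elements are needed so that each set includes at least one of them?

3

Take H = {R4, R5, R6}. Each listed set contains at least one of these, so H is a hitting set of size 3.
No choice of 2 elements meets every set, so 3 is the minimum.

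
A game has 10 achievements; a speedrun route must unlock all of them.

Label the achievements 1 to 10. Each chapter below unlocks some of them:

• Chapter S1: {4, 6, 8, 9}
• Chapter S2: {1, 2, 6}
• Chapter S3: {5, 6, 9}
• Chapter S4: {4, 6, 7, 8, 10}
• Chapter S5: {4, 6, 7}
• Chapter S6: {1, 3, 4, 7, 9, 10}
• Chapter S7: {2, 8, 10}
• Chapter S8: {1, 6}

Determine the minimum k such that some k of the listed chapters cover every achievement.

S3 and S6 and S7 together: S3 ∪ S6 ∪ S7 = {1, 2, 3, 4, 5, 6, 7, 8, 9, 10} — every achievement is covered.
Only S6 contains 3, so S6 is forced; the remaining 4 achievements need at least 2 more chapters (each remaining chapter adds at most 2) — so at least 3 chapters are needed, and 3 is optimal.

3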